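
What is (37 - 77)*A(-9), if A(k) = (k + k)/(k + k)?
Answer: -40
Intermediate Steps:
A(k) = 1 (A(k) = (2*k)/((2*k)) = (2*k)*(1/(2*k)) = 1)
(37 - 77)*A(-9) = (37 - 77)*1 = -40*1 = -40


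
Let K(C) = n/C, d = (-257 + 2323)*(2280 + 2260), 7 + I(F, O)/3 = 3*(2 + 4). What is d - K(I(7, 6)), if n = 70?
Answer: 309528050/33 ≈ 9.3796e+6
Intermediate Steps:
I(F, O) = 33 (I(F, O) = -21 + 3*(3*(2 + 4)) = -21 + 3*(3*6) = -21 + 3*18 = -21 + 54 = 33)
d = 9379640 (d = 2066*4540 = 9379640)
K(C) = 70/C
d - K(I(7, 6)) = 9379640 - 70/33 = 309528050/33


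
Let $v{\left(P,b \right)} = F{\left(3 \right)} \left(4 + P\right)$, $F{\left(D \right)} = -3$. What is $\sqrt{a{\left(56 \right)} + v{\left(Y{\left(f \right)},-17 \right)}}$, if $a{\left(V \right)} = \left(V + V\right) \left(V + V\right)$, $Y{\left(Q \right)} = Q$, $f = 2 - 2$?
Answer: $2 \sqrt{3133} \approx 111.95$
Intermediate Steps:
$f = 0$ ($f = 2 - 2 = 0$)
$v{\left(P,b \right)} = -12 - 3 P$ ($v{\left(P,b \right)} = - 3 \left(4 + P\right) = -12 - 3 P$)
$a{\left(V \right)} = 4 V^{2}$ ($a{\left(V \right)} = 2 V 2 V = 4 V^{2}$)
$\sqrt{a{\left(56 \right)} + v{\left(Y{\left(f \right)},-17 \right)}} = \sqrt{4 \cdot 56^{2} - 12} = \sqrt{4 \cdot 3136 + \left(-12 + 0\right)} = \sqrt{12544 - 12} = \sqrt{12532} = 2 \sqrt{3133}$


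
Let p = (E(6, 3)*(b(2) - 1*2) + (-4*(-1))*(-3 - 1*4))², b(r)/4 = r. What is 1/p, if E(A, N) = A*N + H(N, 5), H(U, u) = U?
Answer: 1/9604 ≈ 0.00010412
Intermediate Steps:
b(r) = 4*r
E(A, N) = N + A*N (E(A, N) = A*N + N = N + A*N)
p = 9604 (p = ((3*(1 + 6))*(4*2 - 1*2) + (-4*(-1))*(-3 - 1*4))² = ((3*7)*(8 - 2) + 4*(-3 - 4))² = (21*6 + 4*(-7))² = (126 - 28)² = 98² = 9604)
1/p = 1/9604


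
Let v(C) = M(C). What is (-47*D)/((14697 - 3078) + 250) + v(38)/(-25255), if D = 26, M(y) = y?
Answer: -2408664/23057815 ≈ -0.10446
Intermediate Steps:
v(C) = C
(-47*D)/((14697 - 3078) + 250) + v(38)/(-25255) = (-47*26)/((14697 - 3078) + 250) + 38/(-25255) = -1222/(11619 + 250) + 38*(-1/25255) = -1222/11869 - 38/25255 = -1222*1/11869 - 38/25255 = -94/913 - 38/25255 = -2408664/23057815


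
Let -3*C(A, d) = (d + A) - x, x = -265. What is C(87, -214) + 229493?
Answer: 229447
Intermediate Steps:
C(A, d) = -265/3 - A/3 - d/3 (C(A, d) = -((d + A) - 1*(-265))/3 = -((A + d) + 265)/3 = -(265 + A + d)/3 = -265/3 - A/3 - d/3)
C(87, -214) + 229493 = (-265/3 - ⅓*87 - ⅓*(-214)) + 229493 = (-265/3 - 29 + 214/3) + 229493 = -46 + 229493 = 229447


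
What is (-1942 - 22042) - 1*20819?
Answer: -44803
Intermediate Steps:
(-1942 - 22042) - 1*20819 = -23984 - 20819 = -44803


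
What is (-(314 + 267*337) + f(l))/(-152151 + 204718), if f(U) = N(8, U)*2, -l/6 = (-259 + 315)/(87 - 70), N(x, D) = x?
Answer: -90277/52567 ≈ -1.7174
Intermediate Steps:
l = -336/17 (l = -6*(-259 + 315)/(87 - 70) = -336/17 ≈ -19.765)
f(U) = 16 (f(U) = 8*2 = 16)
(-(314 + 267*337) + f(l))/(-152151 + 204718) = (-(314 + 267*337) + 16)/(-152151 + 204718) = (-(314 + 89979) + 16)/52567 = (-1*90293 + 16)*(1/52567) = (-90293 + 16)*(1/52567) = -90277*1/52567 = -90277/52567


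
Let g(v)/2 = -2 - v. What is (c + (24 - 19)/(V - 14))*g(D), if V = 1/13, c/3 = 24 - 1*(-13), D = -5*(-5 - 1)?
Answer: -1281664/181 ≈ -7081.0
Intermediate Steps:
D = 30 (D = -5*(-6) = 30)
c = 111 (c = 3*(24 - 1*(-13)) = 3*(24 + 13) = 3*37 = 111)
V = 1/13 ≈ 0.076923
g(v) = -4 - 2*v (g(v) = 2*(-2 - v) = -4 - 2*v)
(c + (24 - 19)/(V - 14))*g(D) = (111 + (24 - 19)/(1/13 - 14))*(-4 - 2*30) = (111 + 5/(-181/13))*(-4 - 60) = (111 + 5*(-13/181))*(-64) = (111 - 65/181)*(-64) = (20026/181)*(-64) = -1281664/181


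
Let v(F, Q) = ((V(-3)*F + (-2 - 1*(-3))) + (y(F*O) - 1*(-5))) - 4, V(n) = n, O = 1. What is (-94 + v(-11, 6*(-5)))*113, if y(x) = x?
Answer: -7910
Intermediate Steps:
v(F, Q) = 2 - 2*F (v(F, Q) = ((-3*F + (-2 - 1*(-3))) + (F*1 - 1*(-5))) - 4 = ((-3*F + (-2 + 3)) + (F + 5)) - 4 = ((-3*F + 1) + (5 + F)) - 4 = ((1 - 3*F) + (5 + F)) - 4 = (6 - 2*F) - 4 = 2 - 2*F)
(-94 + v(-11, 6*(-5)))*113 = (-94 + (2 - 2*(-11)))*113 = (-94 + (2 + 22))*113 = (-94 + 24)*113 = -70*113 = -7910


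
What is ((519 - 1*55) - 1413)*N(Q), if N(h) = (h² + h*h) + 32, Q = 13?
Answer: -351130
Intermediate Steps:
N(h) = 32 + 2*h² (N(h) = (h² + h²) + 32 = 2*h² + 32 = 32 + 2*h²)
((519 - 1*55) - 1413)*N(Q) = ((519 - 1*55) - 1413)*(32 + 2*13²) = ((519 - 55) - 1413)*(32 + 2*169) = (464 - 1413)*(32 + 338) = -949*370 = -351130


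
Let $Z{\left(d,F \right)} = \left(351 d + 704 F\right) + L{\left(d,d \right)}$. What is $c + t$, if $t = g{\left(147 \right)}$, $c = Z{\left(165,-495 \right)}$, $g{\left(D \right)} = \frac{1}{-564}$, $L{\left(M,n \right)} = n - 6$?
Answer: $- \frac{163788985}{564} \approx -2.9041 \cdot 10^{5}$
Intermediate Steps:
$L{\left(M,n \right)} = -6 + n$
$g{\left(D \right)} = - \frac{1}{564}$
$Z{\left(d,F \right)} = -6 + 352 d + 704 F$ ($Z{\left(d,F \right)} = \left(351 d + 704 F\right) + \left(-6 + d\right) = -6 + 352 d + 704 F$)
$c = -290406$ ($c = -6 + 352 \cdot 165 + 704 \left(-495\right) = -6 + 58080 - 348480 = -290406$)
$t = - \frac{1}{564} \approx -0.0017731$
$c + t = -290406 - \frac{1}{564} = - \frac{163788985}{564}$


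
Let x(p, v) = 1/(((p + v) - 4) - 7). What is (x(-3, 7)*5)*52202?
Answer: -261010/7 ≈ -37287.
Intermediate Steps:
x(p, v) = 1/(-11 + p + v) (x(p, v) = 1/((-4 + p + v) - 7) = 1/(-11 + p + v))
(x(-3, 7)*5)*52202 = (5/(-11 - 3 + 7))*52202 = (5/(-7))*52202 = -⅐*5*52202 = -5/7*52202 = -261010/7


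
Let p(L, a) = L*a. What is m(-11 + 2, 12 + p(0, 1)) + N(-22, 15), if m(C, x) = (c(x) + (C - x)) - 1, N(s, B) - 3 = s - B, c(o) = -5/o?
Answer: -677/12 ≈ -56.417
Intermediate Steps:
N(s, B) = 3 + s - B (N(s, B) = 3 + (s - B) = 3 + s - B)
m(C, x) = -1 + C - x - 5/x (m(C, x) = (-5/x + (C - x)) - 1 = (C - x - 5/x) - 1 = -1 + C - x - 5/x)
m(-11 + 2, 12 + p(0, 1)) + N(-22, 15) = (-1 + (-11 + 2) - (12 + 0*1) - 5/(12 + 0*1)) + (3 - 22 - 1*15) = (-1 - 9 - (12 + 0) - 5/(12 + 0)) + (3 - 22 - 15) = (-1 - 9 - 1*12 - 5/12) - 34 = (-1 - 9 - 12 - 5*1/12) - 34 = (-1 - 9 - 12 - 5/12) - 34 = -269/12 - 34 = -677/12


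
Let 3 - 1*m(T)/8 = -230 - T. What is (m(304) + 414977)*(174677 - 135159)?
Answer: 16568830414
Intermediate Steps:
m(T) = 1864 + 8*T (m(T) = 24 - 8*(-230 - T) = 24 + (1840 + 8*T) = 1864 + 8*T)
(m(304) + 414977)*(174677 - 135159) = ((1864 + 8*304) + 414977)*(174677 - 135159) = ((1864 + 2432) + 414977)*39518 = (4296 + 414977)*39518 = 419273*39518 = 16568830414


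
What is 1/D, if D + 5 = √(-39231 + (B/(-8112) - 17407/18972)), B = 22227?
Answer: -64125360/503507934451 - 156*I*√265179711132077/503507934451 ≈ -0.00012736 - 0.0050453*I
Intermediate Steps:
D = -5 + I*√265179711132077/82212 (D = -5 + √(-39231 + (22227/(-8112) - 17407/18972)) = -5 + √(-39231 + (22227*(-1/8112) - 17407*1/18972)) = -5 + √(-39231 + (-7409/2704 - 17407/18972)) = -5 + √(-39231 - 46908019/12825072) = -5 + √(-503187307651/12825072) = -5 + I*√265179711132077/82212 ≈ -5.0 + 198.08*I)
1/D = 1/(-5 + I*√265179711132077/82212)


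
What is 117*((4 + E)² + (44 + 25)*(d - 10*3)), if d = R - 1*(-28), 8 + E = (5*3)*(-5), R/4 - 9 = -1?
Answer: 972387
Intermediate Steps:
R = 32 (R = 36 + 4*(-1) = 36 - 4 = 32)
E = -83 (E = -8 + (5*3)*(-5) = -8 + 15*(-5) = -8 - 75 = -83)
d = 60 (d = 32 - 1*(-28) = 32 + 28 = 60)
117*((4 + E)² + (44 + 25)*(d - 10*3)) = 117*((4 - 83)² + (44 + 25)*(60 - 10*3)) = 117*((-79)² + 69*(60 - 30)) = 117*(6241 + 69*30) = 117*(6241 + 2070) = 117*8311 = 972387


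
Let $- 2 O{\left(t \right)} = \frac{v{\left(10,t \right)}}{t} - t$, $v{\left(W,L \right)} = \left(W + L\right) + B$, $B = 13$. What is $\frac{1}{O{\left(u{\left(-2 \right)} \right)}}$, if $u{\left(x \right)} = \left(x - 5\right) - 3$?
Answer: $- \frac{20}{87} \approx -0.22989$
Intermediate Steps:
$v{\left(W,L \right)} = 13 + L + W$ ($v{\left(W,L \right)} = \left(W + L\right) + 13 = \left(L + W\right) + 13 = 13 + L + W$)
$u{\left(x \right)} = -8 + x$ ($u{\left(x \right)} = \left(-5 + x\right) - 3 = -8 + x$)
$O{\left(t \right)} = \frac{t}{2} - \frac{23 + t}{2 t}$ ($O{\left(t \right)} = - \frac{\frac{13 + t + 10}{t} - t}{2} = - \frac{\frac{23 + t}{t} - t}{2} = - \frac{- t + \frac{23 + t}{t}}{2} = \frac{t}{2} - \frac{23 + t}{2 t}$)
$\frac{1}{O{\left(u{\left(-2 \right)} \right)}} = \frac{1}{\frac{1}{2} \frac{1}{-8 - 2} \left(-23 + \left(-8 - 2\right)^{2} - \left(-8 - 2\right)\right)} = \frac{1}{\frac{1}{2} \frac{1}{-10} \left(-23 + \left(-10\right)^{2} - -10\right)} = \frac{1}{\frac{1}{2} \left(- \frac{1}{10}\right) \left(-23 + 100 + 10\right)} = \frac{1}{\frac{1}{2} \left(- \frac{1}{10}\right) 87} = \frac{1}{- \frac{87}{20}} = - \frac{20}{87}$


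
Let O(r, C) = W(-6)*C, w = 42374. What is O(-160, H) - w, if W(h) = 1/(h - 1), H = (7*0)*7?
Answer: -42374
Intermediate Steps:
H = 0 (H = 0*7 = 0)
W(h) = 1/(-1 + h)
O(r, C) = -C/7 (O(r, C) = C/(-1 - 6) = C/(-7) = -C/7)
O(-160, H) - w = -1/7*0 - 1*42374 = 0 - 42374 = -42374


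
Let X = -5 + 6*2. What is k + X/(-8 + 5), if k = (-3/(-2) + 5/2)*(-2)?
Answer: -31/3 ≈ -10.333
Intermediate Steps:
k = -8 (k = (-3*(-½) + 5*(½))*(-2) = (3/2 + 5/2)*(-2) = 4*(-2) = -8)
X = 7 (X = -5 + 12 = 7)
k + X/(-8 + 5) = -8 + 7/(-8 + 5) = -8 + 7/(-3) = -8 + 7*(-⅓) = -8 - 7/3 = -31/3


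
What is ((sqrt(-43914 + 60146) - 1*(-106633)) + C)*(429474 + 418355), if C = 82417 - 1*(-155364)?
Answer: 292004177206 + 1695658*sqrt(4058) ≈ 2.9211e+11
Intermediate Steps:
C = 237781 (C = 82417 + 155364 = 237781)
((sqrt(-43914 + 60146) - 1*(-106633)) + C)*(429474 + 418355) = ((sqrt(-43914 + 60146) - 1*(-106633)) + 237781)*(429474 + 418355) = ((sqrt(16232) + 106633) + 237781)*847829 = ((2*sqrt(4058) + 106633) + 237781)*847829 = ((106633 + 2*sqrt(4058)) + 237781)*847829 = (344414 + 2*sqrt(4058))*847829 = 292004177206 + 1695658*sqrt(4058)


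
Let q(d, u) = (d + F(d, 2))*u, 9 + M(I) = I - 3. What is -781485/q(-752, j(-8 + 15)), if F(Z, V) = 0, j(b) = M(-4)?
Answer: -781485/12032 ≈ -64.951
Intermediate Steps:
M(I) = -12 + I (M(I) = -9 + (I - 3) = -9 + (-3 + I) = -12 + I)
j(b) = -16 (j(b) = -12 - 4 = -16)
q(d, u) = d*u (q(d, u) = (d + 0)*u = d*u)
-781485/q(-752, j(-8 + 15)) = -781485/((-752*(-16))) = -781485/12032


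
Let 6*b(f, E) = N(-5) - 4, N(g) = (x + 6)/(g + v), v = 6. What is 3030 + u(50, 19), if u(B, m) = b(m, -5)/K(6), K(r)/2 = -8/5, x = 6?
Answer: 36355/12 ≈ 3029.6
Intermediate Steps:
K(r) = -16/5 (K(r) = 2*(-8/5) = -16/5)
N(g) = 12/(6 + g) (N(g) = (6 + 6)/(g + 6) = 12/(6 + g))
b(f, E) = 4/3 (b(f, E) = (12/(6 - 5) - 4)/6 = (12/1 - 4)/6 = (12*1 - 4)/6 = (12 - 4)/6 = (⅙)*8 = 4/3)
u(B, m) = -5/12 (u(B, m) = 4/(3*(-16/5)) = (4/3)*(-5/16) = -5/12)
3030 + u(50, 19) = 3030 - 5/12 = 36355/12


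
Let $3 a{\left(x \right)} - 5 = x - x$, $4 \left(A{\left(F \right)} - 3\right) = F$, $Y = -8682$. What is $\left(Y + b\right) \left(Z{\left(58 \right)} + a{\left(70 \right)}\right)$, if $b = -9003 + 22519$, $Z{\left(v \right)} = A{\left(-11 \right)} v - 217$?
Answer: $- \frac{2912485}{3} \approx -9.7083 \cdot 10^{5}$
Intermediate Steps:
$A{\left(F \right)} = 3 + \frac{F}{4}$
$a{\left(x \right)} = \frac{5}{3}$ ($a{\left(x \right)} = \frac{5}{3} + \frac{x - x}{3} = \frac{5}{3} + \frac{1}{3} \cdot 0 = \frac{5}{3} + 0 = \frac{5}{3}$)
$Z{\left(v \right)} = -217 + \frac{v}{4}$ ($Z{\left(v \right)} = \left(3 + \frac{1}{4} \left(-11\right)\right) v - 217 = \left(3 - \frac{11}{4}\right) v - 217 = \frac{v}{4} - 217 = -217 + \frac{v}{4}$)
$b = 13516$
$\left(Y + b\right) \left(Z{\left(58 \right)} + a{\left(70 \right)}\right) = \left(-8682 + 13516\right) \left(\left(-217 + \frac{1}{4} \cdot 58\right) + \frac{5}{3}\right) = 4834 \left(\left(-217 + \frac{29}{2}\right) + \frac{5}{3}\right) = 4834 \left(- \frac{405}{2} + \frac{5}{3}\right) = 4834 \left(- \frac{1205}{6}\right) = - \frac{2912485}{3}$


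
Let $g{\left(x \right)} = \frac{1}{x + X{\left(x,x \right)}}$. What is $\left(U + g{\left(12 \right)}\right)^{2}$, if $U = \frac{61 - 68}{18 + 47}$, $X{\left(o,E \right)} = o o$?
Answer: $\frac{6241}{608400} \approx 0.010258$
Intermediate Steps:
$X{\left(o,E \right)} = o^{2}$
$U = - \frac{7}{65} \approx -0.10769$
$g{\left(x \right)} = \frac{1}{x + x^{2}}$
$\left(U + g{\left(12 \right)}\right)^{2} = \left(- \frac{7}{65} + \frac{1}{12 \left(1 + 12\right)}\right)^{2} = \left(- \frac{7}{65} + \frac{1}{12 \cdot 13}\right)^{2} = \left(- \frac{7}{65} + \frac{1}{12} \cdot \frac{1}{13}\right)^{2} = \left(- \frac{7}{65} + \frac{1}{156}\right)^{2} = \left(- \frac{79}{780}\right)^{2} = \frac{6241}{608400}$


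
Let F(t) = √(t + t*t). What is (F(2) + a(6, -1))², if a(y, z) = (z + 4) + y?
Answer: (9 + √6)² ≈ 131.09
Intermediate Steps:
F(t) = √(t + t²)
a(y, z) = 4 + y + z (a(y, z) = (4 + z) + y = 4 + y + z)
(F(2) + a(6, -1))² = (√(2*(1 + 2)) + (4 + 6 - 1))² = (√(2*3) + 9)² = (√6 + 9)² = (9 + √6)²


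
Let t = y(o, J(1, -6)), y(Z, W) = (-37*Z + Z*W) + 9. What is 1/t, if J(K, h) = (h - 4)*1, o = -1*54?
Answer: 1/2547 ≈ 0.00039262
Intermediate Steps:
o = -54
J(K, h) = -4 + h (J(K, h) = (-4 + h)*1 = -4 + h)
y(Z, W) = 9 - 37*Z + W*Z (y(Z, W) = (-37*Z + W*Z) + 9 = 9 - 37*Z + W*Z)
t = 2547 (t = 9 - 37*(-54) + (-4 - 6)*(-54) = 9 + 1998 - 10*(-54) = 9 + 1998 + 540 = 2547)
1/t = 1/2547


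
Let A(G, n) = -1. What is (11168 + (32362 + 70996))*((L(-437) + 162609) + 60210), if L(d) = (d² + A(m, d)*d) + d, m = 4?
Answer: 47389484488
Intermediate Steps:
L(d) = d² (L(d) = (d² - d) + d = d²)
(11168 + (32362 + 70996))*((L(-437) + 162609) + 60210) = (11168 + (32362 + 70996))*(((-437)² + 162609) + 60210) = (11168 + 103358)*((190969 + 162609) + 60210) = 114526*(353578 + 60210) = 114526*413788 = 47389484488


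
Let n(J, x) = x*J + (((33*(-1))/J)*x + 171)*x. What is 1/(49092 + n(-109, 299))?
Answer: 109/10321903 ≈ 1.0560e-5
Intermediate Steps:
n(J, x) = J*x + x*(171 - 33*x/J) (n(J, x) = J*x + ((-33/J)*x + 171)*x = J*x + (-33*x/J + 171)*x = J*x + (171 - 33*x/J)*x = J*x + x*(171 - 33*x/J))
1/(49092 + n(-109, 299)) = 1/(49092 + 299*(-33*299 - 109*(171 - 109))/(-109)) = 1/(49092 + 299*(-1/109)*(-9867 - 109*62)) = 1/(49092 + 299*(-1/109)*(-9867 - 6758)) = 1/(49092 + 299*(-1/109)*(-16625)) = 1/(49092 + 4970875/109) = 1/(10321903/109) = 109/10321903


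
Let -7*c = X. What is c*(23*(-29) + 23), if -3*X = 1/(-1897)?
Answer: 92/5691 ≈ 0.016166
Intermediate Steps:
X = 1/5691 (X = -⅓/(-1897) = -⅓*(-1/1897) = 1/5691 ≈ 0.00017572)
c = -1/39837 (c = -⅐*1/5691 = -1/39837 ≈ -2.5102e-5)
c*(23*(-29) + 23) = -(23*(-29) + 23)/39837 = -(-667 + 23)/39837 = -1/39837*(-644) = 92/5691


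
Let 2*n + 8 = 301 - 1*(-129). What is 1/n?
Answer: 1/211 ≈ 0.0047393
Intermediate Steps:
n = 211 (n = -4 + (301 - 1*(-129))/2 = -4 + (301 + 129)/2 = -4 + (1/2)*430 = -4 + 215 = 211)
1/n = 1/211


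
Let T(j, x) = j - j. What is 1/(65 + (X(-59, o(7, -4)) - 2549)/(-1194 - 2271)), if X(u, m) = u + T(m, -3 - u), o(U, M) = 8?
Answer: 3465/227833 ≈ 0.015209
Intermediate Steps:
T(j, x) = 0
X(u, m) = u (X(u, m) = u + 0 = u)
1/(65 + (X(-59, o(7, -4)) - 2549)/(-1194 - 2271)) = 1/(65 + (-59 - 2549)/(-1194 - 2271)) = 1/(65 - 2608/(-3465)) = 1/(65 - 2608*(-1/3465)) = 1/(65 + 2608/3465) = 1/(227833/3465) = 3465/227833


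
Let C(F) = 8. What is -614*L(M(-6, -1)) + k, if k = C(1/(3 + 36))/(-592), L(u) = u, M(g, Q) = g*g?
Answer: -1635697/74 ≈ -22104.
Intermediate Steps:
M(g, Q) = g**2
k = -1/74 (k = 8/(-592) = 8*(-1/592) = -1/74 ≈ -0.013514)
-614*L(M(-6, -1)) + k = -614*(-6)**2 - 1/74 = -614*36 - 1/74 = -22104 - 1/74 = -1635697/74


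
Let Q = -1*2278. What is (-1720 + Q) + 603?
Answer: -3395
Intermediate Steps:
Q = -2278
(-1720 + Q) + 603 = (-1720 - 2278) + 603 = -3998 + 603 = -3395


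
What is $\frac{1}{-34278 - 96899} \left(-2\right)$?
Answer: $\frac{2}{131177} \approx 1.5247 \cdot 10^{-5}$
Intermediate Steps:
$\frac{1}{-34278 - 96899} \left(-2\right) = \frac{1}{-131177} \left(-2\right) = \left(- \frac{1}{131177}\right) \left(-2\right) = \frac{2}{131177}$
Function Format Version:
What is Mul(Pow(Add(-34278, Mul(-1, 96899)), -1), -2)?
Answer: Rational(2, 131177) ≈ 1.5247e-5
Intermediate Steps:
Mul(Pow(Add(-34278, Mul(-1, 96899)), -1), -2) = Mul(Pow(Add(-34278, -96899), -1), -2) = Mul(Pow(-131177, -1), -2) = Mul(Rational(-1, 131177), -2) = Rational(2, 131177)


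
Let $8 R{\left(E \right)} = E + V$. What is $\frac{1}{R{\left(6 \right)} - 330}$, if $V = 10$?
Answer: $- \frac{1}{328} \approx -0.0030488$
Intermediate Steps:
$R{\left(E \right)} = \frac{5}{4} + \frac{E}{8}$ ($R{\left(E \right)} = \frac{E + 10}{8} = \frac{10 + E}{8} = \frac{5}{4} + \frac{E}{8}$)
$\frac{1}{R{\left(6 \right)} - 330} = \frac{1}{\left(\frac{5}{4} + \frac{1}{8} \cdot 6\right) - 330} = \frac{1}{\left(\frac{5}{4} + \frac{3}{4}\right) - 330} = \frac{1}{2 - 330} = \frac{1}{-328} = - \frac{1}{328}$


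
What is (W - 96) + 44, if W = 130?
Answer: 78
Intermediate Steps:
(W - 96) + 44 = (130 - 96) + 44 = 34 + 44 = 78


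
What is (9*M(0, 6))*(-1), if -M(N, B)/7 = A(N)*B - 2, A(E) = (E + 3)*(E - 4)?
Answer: -4662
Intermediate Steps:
A(E) = (-4 + E)*(3 + E) (A(E) = (3 + E)*(-4 + E) = (-4 + E)*(3 + E))
M(N, B) = 14 - 7*B*(-12 + N² - N) (M(N, B) = -7*((-12 + N² - N)*B - 2) = -7*(B*(-12 + N² - N) - 2) = -7*(-2 + B*(-12 + N² - N)) = 14 - 7*B*(-12 + N² - N))
(9*M(0, 6))*(-1) = (9*(14 + 7*6*(12 + 0 - 1*0²)))*(-1) = (9*(14 + 7*6*(12 + 0 - 1*0)))*(-1) = (9*(14 + 7*6*(12 + 0 + 0)))*(-1) = (9*(14 + 7*6*12))*(-1) = (9*(14 + 504))*(-1) = (9*518)*(-1) = 4662*(-1) = -4662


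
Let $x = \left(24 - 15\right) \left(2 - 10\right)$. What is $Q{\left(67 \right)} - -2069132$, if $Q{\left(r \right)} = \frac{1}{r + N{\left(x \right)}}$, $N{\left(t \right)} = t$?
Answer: $\frac{10345659}{5} \approx 2.0691 \cdot 10^{6}$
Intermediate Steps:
$x = -72$ ($x = 9 \left(-8\right) = -72$)
$Q{\left(r \right)} = \frac{1}{-72 + r}$ ($Q{\left(r \right)} = \frac{1}{r - 72} = \frac{1}{-72 + r}$)
$Q{\left(67 \right)} - -2069132 = \frac{1}{-72 + 67} - -2069132 = \frac{1}{-5} + 2069132 = - \frac{1}{5} + 2069132 = \frac{10345659}{5}$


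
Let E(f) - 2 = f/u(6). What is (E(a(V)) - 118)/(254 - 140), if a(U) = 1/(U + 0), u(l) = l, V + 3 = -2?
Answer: -3481/3420 ≈ -1.0178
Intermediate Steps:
V = -5 (V = -3 - 2 = -5)
a(U) = 1/U
E(f) = 2 + f/6
(E(a(V)) - 118)/(254 - 140) = ((2 + (⅙)/(-5)) - 118)/(254 - 140) = ((2 + (⅙)*(-⅕)) - 118)/114 = ((2 - 1/30) - 118)*(1/114) = (59/30 - 118)*(1/114) = -3481/30*1/114 = -3481/3420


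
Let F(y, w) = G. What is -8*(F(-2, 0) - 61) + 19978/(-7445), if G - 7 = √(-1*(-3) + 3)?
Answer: 3196262/7445 - 8*√6 ≈ 409.72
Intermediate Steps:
G = 7 + √6 (G = 7 + √(-1*(-3) + 3) = 7 + √(3 + 3) = 7 + √6 ≈ 9.4495)
F(y, w) = 7 + √6
-8*(F(-2, 0) - 61) + 19978/(-7445) = -8*((7 + √6) - 61) + 19978/(-7445) = -8*(-54 + √6) + 19978*(-1/7445) = (432 - 8*√6) - 19978/7445 = 3196262/7445 - 8*√6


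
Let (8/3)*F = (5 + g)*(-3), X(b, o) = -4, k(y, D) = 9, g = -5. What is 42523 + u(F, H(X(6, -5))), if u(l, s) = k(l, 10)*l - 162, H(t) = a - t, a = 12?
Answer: 42361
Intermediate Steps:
F = 0 (F = 3*((5 - 5)*(-3))/8 = 3*(0*(-3))/8 = (3/8)*0 = 0)
H(t) = 12 - t
u(l, s) = -162 + 9*l (u(l, s) = 9*l - 162 = -162 + 9*l)
42523 + u(F, H(X(6, -5))) = 42523 + (-162 + 9*0) = 42523 + (-162 + 0) = 42523 - 162 = 42361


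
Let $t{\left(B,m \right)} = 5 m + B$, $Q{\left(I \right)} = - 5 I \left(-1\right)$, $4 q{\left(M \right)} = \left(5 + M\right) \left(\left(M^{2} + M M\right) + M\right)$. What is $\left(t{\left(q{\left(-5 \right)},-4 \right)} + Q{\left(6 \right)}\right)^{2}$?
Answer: $100$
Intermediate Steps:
$q{\left(M \right)} = \frac{\left(5 + M\right) \left(M + 2 M^{2}\right)}{4}$ ($q{\left(M \right)} = \frac{\left(5 + M\right) \left(\left(M^{2} + M M\right) + M\right)}{4} = \frac{\left(5 + M\right) \left(\left(M^{2} + M^{2}\right) + M\right)}{4} = \frac{\left(5 + M\right) \left(2 M^{2} + M\right)}{4} = \frac{\left(5 + M\right) \left(M + 2 M^{2}\right)}{4}$)
$Q{\left(I \right)} = 5 I$
$t{\left(B,m \right)} = B + 5 m$
$\left(t{\left(q{\left(-5 \right)},-4 \right)} + Q{\left(6 \right)}\right)^{2} = \left(\left(\frac{1}{4} \left(-5\right) \left(5 + 2 \left(-5\right)^{2} + 11 \left(-5\right)\right) + 5 \left(-4\right)\right) + 5 \cdot 6\right)^{2} = \left(\left(\frac{1}{4} \left(-5\right) \left(5 + 2 \cdot 25 - 55\right) - 20\right) + 30\right)^{2} = \left(\left(\frac{1}{4} \left(-5\right) \left(5 + 50 - 55\right) - 20\right) + 30\right)^{2} = \left(\left(\frac{1}{4} \left(-5\right) 0 - 20\right) + 30\right)^{2} = \left(\left(0 - 20\right) + 30\right)^{2} = \left(-20 + 30\right)^{2} = 10^{2} = 100$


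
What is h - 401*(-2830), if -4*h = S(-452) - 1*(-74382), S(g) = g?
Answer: 2232695/2 ≈ 1.1163e+6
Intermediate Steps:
h = -36965/2 (h = -(-452 - 1*(-74382))/4 = -(-452 + 74382)/4 = -¼*73930 = -36965/2 ≈ -18483.)
h - 401*(-2830) = -36965/2 - 401*(-2830) = -36965/2 - 1*(-1134830) = -36965/2 + 1134830 = 2232695/2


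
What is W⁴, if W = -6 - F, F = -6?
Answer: 0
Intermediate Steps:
W = 0 (W = -6 - 1*(-6) = -6 + 6 = 0)
W⁴ = 0⁴ = 0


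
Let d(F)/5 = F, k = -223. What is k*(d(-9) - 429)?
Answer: 105702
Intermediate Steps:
d(F) = 5*F
k*(d(-9) - 429) = -223*(5*(-9) - 429) = -223*(-45 - 429) = -223*(-474) = 105702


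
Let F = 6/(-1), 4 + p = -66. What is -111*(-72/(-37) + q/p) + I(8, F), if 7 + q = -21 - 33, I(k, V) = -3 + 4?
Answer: -21821/70 ≈ -311.73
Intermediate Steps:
p = -70 (p = -4 - 66 = -70)
F = -6 (F = 6*(-1) = -6)
I(k, V) = 1
q = -61 (q = -7 + (-21 - 33) = -7 - 54 = -61)
-111*(-72/(-37) + q/p) + I(8, F) = -111*(-72/(-37) - 61/(-70)) + 1 = -111*(-72*(-1/37) - 61*(-1/70)) + 1 = -111*(72/37 + 61/70) + 1 = -111*7297/2590 + 1 = -21891/70 + 1 = -21821/70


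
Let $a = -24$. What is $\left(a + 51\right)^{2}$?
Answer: $729$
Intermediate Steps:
$\left(a + 51\right)^{2} = \left(-24 + 51\right)^{2} = 27^{2} = 729$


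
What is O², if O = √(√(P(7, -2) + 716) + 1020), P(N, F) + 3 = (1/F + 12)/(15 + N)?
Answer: 1020 + √345345/22 ≈ 1046.7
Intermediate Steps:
P(N, F) = -3 + (12 + 1/F)/(15 + N) (P(N, F) = -3 + (1/F + 12)/(15 + N) = -3 + (12 + 1/F)/(15 + N))
O = √(1020 + √345345/22) (O = √(√((1 - 33*(-2) - 3*(-2)*7)/((-2)*(15 + 7)) + 716) + 1020) = √(√(-½*(1 + 66 + 42)/22 + 716) + 1020) = √(√(-½*1/22*109 + 716) + 1020) = √(√(-109/44 + 716) + 1020) = √(√(31395/44) + 1020) = √(√345345/22 + 1020) = √(1020 + √345345/22) ≈ 32.353)
O² = (√(493680 + 22*√345345)/22)² = 1020 + √345345/22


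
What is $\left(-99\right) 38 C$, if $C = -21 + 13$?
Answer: $30096$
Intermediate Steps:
$C = -8$
$\left(-99\right) 38 C = \left(-99\right) 38 \left(-8\right) = \left(-3762\right) \left(-8\right) = 30096$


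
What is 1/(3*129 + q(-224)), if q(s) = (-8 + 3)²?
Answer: 1/412 ≈ 0.0024272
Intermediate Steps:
q(s) = 25 (q(s) = (-5)² = 25)
1/(3*129 + q(-224)) = 1/(3*129 + 25) = 1/(387 + 25) = 1/412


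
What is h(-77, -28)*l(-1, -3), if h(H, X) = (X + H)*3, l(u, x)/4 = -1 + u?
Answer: 2520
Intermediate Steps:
l(u, x) = -4 + 4*u (l(u, x) = 4*(-1 + u) = -4 + 4*u)
h(H, X) = 3*H + 3*X (h(H, X) = (H + X)*3 = 3*H + 3*X)
h(-77, -28)*l(-1, -3) = (3*(-77) + 3*(-28))*(-4 + 4*(-1)) = (-231 - 84)*(-4 - 4) = -315*(-8) = 2520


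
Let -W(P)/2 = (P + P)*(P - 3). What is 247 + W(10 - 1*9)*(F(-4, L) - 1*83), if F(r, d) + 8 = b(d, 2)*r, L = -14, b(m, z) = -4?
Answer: -353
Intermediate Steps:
F(r, d) = -8 - 4*r
W(P) = -4*P*(-3 + P) (W(P) = -2*(P + P)*(P - 3) = -2*2*P*(-3 + P) = -4*P*(-3 + P))
247 + W(10 - 1*9)*(F(-4, L) - 1*83) = 247 + (4*(10 - 1*9)*(3 - (10 - 1*9)))*((-8 - 4*(-4)) - 1*83) = 247 + (4*(10 - 9)*(3 - (10 - 9)))*((-8 + 16) - 83) = 247 + (4*1*(3 - 1*1))*(8 - 83) = 247 + (4*1*(3 - 1))*(-75) = 247 + (4*1*2)*(-75) = 247 + 8*(-75) = 247 - 600 = -353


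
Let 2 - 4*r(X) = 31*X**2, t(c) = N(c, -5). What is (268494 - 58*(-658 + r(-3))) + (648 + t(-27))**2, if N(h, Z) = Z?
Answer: 1448247/2 ≈ 7.2412e+5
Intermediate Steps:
t(c) = -5
r(X) = 1/2 - 31*X**2/4
(268494 - 58*(-658 + r(-3))) + (648 + t(-27))**2 = (268494 - 58*(-658 + (1/2 - 31/4*(-3)**2))) + (648 - 5)**2 = (268494 - 58*(-658 + (1/2 - 31/4*9))) + 643**2 = (268494 - 58*(-658 + (1/2 - 279/4))) + 413449 = (268494 - 58*(-658 - 277/4)) + 413449 = (268494 - 58*(-2909/4)) + 413449 = (268494 + 84361/2) + 413449 = 621349/2 + 413449 = 1448247/2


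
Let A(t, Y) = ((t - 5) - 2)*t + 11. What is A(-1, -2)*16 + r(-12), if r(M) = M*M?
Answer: 448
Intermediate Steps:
r(M) = M**2
A(t, Y) = 11 + t*(-7 + t) (A(t, Y) = ((-5 + t) - 2)*t + 11 = (-7 + t)*t + 11 = t*(-7 + t) + 11 = 11 + t*(-7 + t))
A(-1, -2)*16 + r(-12) = (11 + (-1)**2 - 7*(-1))*16 + (-12)**2 = (11 + 1 + 7)*16 + 144 = 19*16 + 144 = 304 + 144 = 448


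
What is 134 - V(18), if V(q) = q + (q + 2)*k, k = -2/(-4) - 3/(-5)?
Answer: 94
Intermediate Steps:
k = 11/10 (k = -2*(-1/4) - 3*(-1/5) = 1/2 + 3/5 = 11/10 ≈ 1.1000)
V(q) = 11/5 + 21*q/10 (V(q) = q + (q + 2)*(11/10) = q + (2 + q)*(11/10) = q + (11/5 + 11*q/10) = 11/5 + 21*q/10)
134 - V(18) = 134 - (11/5 + (21/10)*18) = 134 - (11/5 + 189/5) = 134 - 1*40 = 134 - 40 = 94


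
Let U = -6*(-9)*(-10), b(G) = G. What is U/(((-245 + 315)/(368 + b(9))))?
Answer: -20358/7 ≈ -2908.3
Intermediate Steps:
U = -540 (U = 54*(-10) = -540)
U/(((-245 + 315)/(368 + b(9)))) = -540*(368 + 9)/(-245 + 315) = -540/(70/377) = -540/(70*(1/377)) = -540/70/377 = -540*377/70 = -20358/7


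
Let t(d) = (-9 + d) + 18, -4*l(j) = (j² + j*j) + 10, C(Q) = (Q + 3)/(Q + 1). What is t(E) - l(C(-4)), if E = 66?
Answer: 698/9 ≈ 77.556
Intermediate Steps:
C(Q) = (3 + Q)/(1 + Q)
l(j) = -5/2 - j²/2 (l(j) = -((j² + j*j) + 10)/4 = -((j² + j²) + 10)/4 = -(2*j² + 10)/4 = -(10 + 2*j²)/4 = -5/2 - j²/2)
t(d) = 9 + d
t(E) - l(C(-4)) = (9 + 66) - (-5/2 - (3 - 4)²/(1 - 4)²/2) = 75 - (-5/2 - (-1/(-3))²/2) = 75 - (-5/2 - (-⅓*(-1))²/2) = 75 - (-5/2 - (⅓)²/2) = 75 - (-5/2 - ½*⅑) = 75 - (-5/2 - 1/18) = 75 - 1*(-23/9) = 75 + 23/9 = 698/9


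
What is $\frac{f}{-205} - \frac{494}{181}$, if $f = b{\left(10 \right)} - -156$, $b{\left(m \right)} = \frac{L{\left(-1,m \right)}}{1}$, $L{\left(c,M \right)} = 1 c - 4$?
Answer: $- \frac{128601}{37105} \approx -3.4659$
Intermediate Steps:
$L{\left(c,M \right)} = -4 + c$ ($L{\left(c,M \right)} = c - 4 = -4 + c$)
$b{\left(m \right)} = -5$ ($b{\left(m \right)} = \frac{-4 - 1}{1} = \left(-5\right) 1 = -5$)
$f = 151$ ($f = -5 - -156 = -5 + 156 = 151$)
$\frac{f}{-205} - \frac{494}{181} = \frac{151}{-205} - \frac{494}{181} = 151 \left(- \frac{1}{205}\right) - \frac{494}{181} = - \frac{151}{205} - \frac{494}{181} = - \frac{128601}{37105}$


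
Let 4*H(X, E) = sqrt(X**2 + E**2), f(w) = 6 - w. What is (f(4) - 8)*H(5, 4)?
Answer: -3*sqrt(41)/2 ≈ -9.6047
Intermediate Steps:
H(X, E) = sqrt(E**2 + X**2)/4 (H(X, E) = sqrt(X**2 + E**2)/4 = sqrt(E**2 + X**2)/4)
(f(4) - 8)*H(5, 4) = ((6 - 1*4) - 8)*(sqrt(4**2 + 5**2)/4) = ((6 - 4) - 8)*(sqrt(16 + 25)/4) = (2 - 8)*(sqrt(41)/4) = -3*sqrt(41)/2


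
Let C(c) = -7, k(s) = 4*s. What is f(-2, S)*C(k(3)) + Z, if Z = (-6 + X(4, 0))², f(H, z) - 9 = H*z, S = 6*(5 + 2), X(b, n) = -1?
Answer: 574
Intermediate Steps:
S = 42 (S = 6*7 = 42)
f(H, z) = 9 + H*z
Z = 49 (Z = (-6 - 1)² = (-7)² = 49)
f(-2, S)*C(k(3)) + Z = (9 - 2*42)*(-7) + 49 = (9 - 84)*(-7) + 49 = -75*(-7) + 49 = 525 + 49 = 574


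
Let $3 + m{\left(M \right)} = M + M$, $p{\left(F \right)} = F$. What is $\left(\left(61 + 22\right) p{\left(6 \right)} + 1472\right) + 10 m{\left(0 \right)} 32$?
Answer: $1010$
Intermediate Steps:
$m{\left(M \right)} = -3 + 2 M$ ($m{\left(M \right)} = -3 + \left(M + M\right) = -3 + 2 M$)
$\left(\left(61 + 22\right) p{\left(6 \right)} + 1472\right) + 10 m{\left(0 \right)} 32 = \left(\left(61 + 22\right) 6 + 1472\right) + 10 \left(-3 + 2 \cdot 0\right) 32 = \left(83 \cdot 6 + 1472\right) + 10 \left(-3 + 0\right) 32 = \left(498 + 1472\right) + 10 \left(-3\right) 32 = 1970 - 960 = 1010$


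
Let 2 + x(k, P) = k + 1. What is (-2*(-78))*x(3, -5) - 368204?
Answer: -367892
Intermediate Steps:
x(k, P) = -1 + k (x(k, P) = -2 + (k + 1) = -2 + (1 + k) = -1 + k)
(-2*(-78))*x(3, -5) - 368204 = (-2*(-78))*(-1 + 3) - 368204 = 156*2 - 368204 = 312 - 368204 = -367892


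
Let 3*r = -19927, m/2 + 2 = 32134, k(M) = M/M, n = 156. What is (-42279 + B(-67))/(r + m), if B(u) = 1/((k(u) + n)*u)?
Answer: -1334198406/1818366935 ≈ -0.73373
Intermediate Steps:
k(M) = 1
m = 64264 (m = -4 + 2*32134 = -4 + 64268 = 64264)
r = -19927/3 (r = (⅓)*(-19927) = -19927/3 ≈ -6642.3)
B(u) = 1/(157*u) (B(u) = 1/((1 + 156)*u) = 1/(157*u))
(-42279 + B(-67))/(r + m) = (-42279 + (1/157)/(-67))/(-19927/3 + 64264) = (-42279 + (1/157)*(-1/67))/(172865/3) = (-42279 - 1/10519)*(3/172865) = -444732802/10519*3/172865 = -1334198406/1818366935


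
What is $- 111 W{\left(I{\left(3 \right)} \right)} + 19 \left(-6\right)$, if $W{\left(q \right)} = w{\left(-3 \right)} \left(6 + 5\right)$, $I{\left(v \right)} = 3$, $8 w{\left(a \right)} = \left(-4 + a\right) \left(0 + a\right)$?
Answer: $- \frac{26553}{8} \approx -3319.1$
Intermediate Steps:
$w{\left(a \right)} = \frac{a \left(-4 + a\right)}{8}$ ($w{\left(a \right)} = \frac{\left(-4 + a\right) \left(0 + a\right)}{8} = \frac{\left(-4 + a\right) a}{8} = \frac{a \left(-4 + a\right)}{8}$)
$W{\left(q \right)} = \frac{231}{8}$ ($W{\left(q \right)} = \frac{1}{8} \left(-3\right) \left(-4 - 3\right) \left(6 + 5\right) = \frac{1}{8} \left(-3\right) \left(-7\right) 11 = \frac{21}{8} \cdot 11 = \frac{231}{8}$)
$- 111 W{\left(I{\left(3 \right)} \right)} + 19 \left(-6\right) = \left(-111\right) \frac{231}{8} + 19 \left(-6\right) = - \frac{25641}{8} - 114 = - \frac{26553}{8}$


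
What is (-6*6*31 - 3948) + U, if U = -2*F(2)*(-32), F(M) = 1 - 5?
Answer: -5320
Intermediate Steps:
F(M) = -4
U = -256 (U = -2*(-4)*(-32) = 8*(-32) = -256)
(-6*6*31 - 3948) + U = (-6*6*31 - 3948) - 256 = (-36*31 - 3948) - 256 = (-1116 - 3948) - 256 = -5064 - 256 = -5320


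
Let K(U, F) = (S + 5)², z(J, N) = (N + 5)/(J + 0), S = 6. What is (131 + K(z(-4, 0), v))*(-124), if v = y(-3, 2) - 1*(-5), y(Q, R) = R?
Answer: -31248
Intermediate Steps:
z(J, N) = (5 + N)/J
v = 7 (v = 2 - 1*(-5) = 2 + 5 = 7)
K(U, F) = 121 (K(U, F) = (6 + 5)² = 11² = 121)
(131 + K(z(-4, 0), v))*(-124) = (131 + 121)*(-124) = 252*(-124) = -31248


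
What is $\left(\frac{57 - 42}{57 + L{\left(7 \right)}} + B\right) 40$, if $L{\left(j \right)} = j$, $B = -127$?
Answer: $- \frac{40565}{8} \approx -5070.6$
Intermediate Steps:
$\left(\frac{57 - 42}{57 + L{\left(7 \right)}} + B\right) 40 = \left(\frac{57 - 42}{57 + 7} - 127\right) 40 = \left(\frac{15}{64} - 127\right) 40 = \left(- \frac{8113}{64}\right) 40 = - \frac{40565}{8}$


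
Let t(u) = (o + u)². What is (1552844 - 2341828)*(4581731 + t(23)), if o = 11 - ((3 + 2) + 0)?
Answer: -3615575986848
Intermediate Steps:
o = 6 (o = 11 - (5 + 0) = 11 - 1*5 = 11 - 5 = 6)
t(u) = (6 + u)²
(1552844 - 2341828)*(4581731 + t(23)) = (1552844 - 2341828)*(4581731 + (6 + 23)²) = -788984*(4581731 + 29²) = -788984*(4581731 + 841) = -788984*4582572 = -3615575986848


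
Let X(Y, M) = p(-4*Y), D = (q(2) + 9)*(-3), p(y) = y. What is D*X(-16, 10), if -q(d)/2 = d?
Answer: -960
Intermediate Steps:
q(d) = -2*d
D = -15 (D = (-2*2 + 9)*(-3) = (-4 + 9)*(-3) = 5*(-3) = -15)
X(Y, M) = -4*Y
D*X(-16, 10) = -(-60)*(-16) = -15*64 = -960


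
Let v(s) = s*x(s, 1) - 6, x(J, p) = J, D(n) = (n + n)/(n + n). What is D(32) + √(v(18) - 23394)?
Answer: 1 + 6*I*√641 ≈ 1.0 + 151.91*I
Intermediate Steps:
D(n) = 1 (D(n) = (2*n)/((2*n)) = (2*n)*(1/(2*n)) = 1)
v(s) = -6 + s² (v(s) = s*s - 6 = s² - 6 = -6 + s²)
D(32) + √(v(18) - 23394) = 1 + √((-6 + 18²) - 23394) = 1 + √((-6 + 324) - 23394) = 1 + √(318 - 23394) = 1 + √(-23076) = 1 + 6*I*√641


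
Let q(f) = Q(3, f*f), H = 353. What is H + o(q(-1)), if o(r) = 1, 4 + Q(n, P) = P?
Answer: 354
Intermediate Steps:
Q(n, P) = -4 + P
q(f) = -4 + f² (q(f) = -4 + f*f = -4 + f²)
H + o(q(-1)) = 353 + 1 = 354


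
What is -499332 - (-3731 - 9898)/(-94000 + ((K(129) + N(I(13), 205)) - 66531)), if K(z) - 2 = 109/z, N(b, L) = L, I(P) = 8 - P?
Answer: -10327029891225/20681687 ≈ -4.9933e+5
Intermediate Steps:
K(z) = 2 + 109/z
-499332 - (-3731 - 9898)/(-94000 + ((K(129) + N(I(13), 205)) - 66531)) = -499332 - (-3731 - 9898)/(-94000 + (((2 + 109/129) + 205) - 66531)) = -499332 - (-13629)/(-94000 + (((2 + 109*(1/129)) + 205) - 66531)) = -499332 - (-13629)/(-94000 + (((2 + 109/129) + 205) - 66531)) = -499332 - (-13629)/(-94000 + ((367/129 + 205) - 66531)) = -499332 - (-13629)/(-94000 + (26812/129 - 66531)) = -499332 - (-13629)/(-94000 - 8555687/129) = -499332 - (-13629)/(-20681687/129) = -499332 - (-13629)*(-129)/20681687 = -499332 - 1*1758141/20681687 = -499332 - 1758141/20681687 = -10327029891225/20681687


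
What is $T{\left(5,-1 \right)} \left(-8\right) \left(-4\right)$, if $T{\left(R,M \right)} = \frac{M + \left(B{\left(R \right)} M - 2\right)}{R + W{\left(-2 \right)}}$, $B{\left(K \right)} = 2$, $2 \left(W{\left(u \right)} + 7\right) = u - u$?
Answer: $80$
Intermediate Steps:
$W{\left(u \right)} = -7$ ($W{\left(u \right)} = -7 + \frac{u - u}{2} = -7 + \frac{1}{2} \cdot 0 = -7 + 0 = -7$)
$T{\left(R,M \right)} = \frac{-2 + 3 M}{-7 + R}$ ($T{\left(R,M \right)} = \frac{M + \left(2 M - 2\right)}{R - 7} = \frac{M + \left(-2 + 2 M\right)}{-7 + R} = \frac{-2 + 3 M}{-7 + R}$)
$T{\left(5,-1 \right)} \left(-8\right) \left(-4\right) = \frac{-2 + 3 \left(-1\right)}{-7 + 5} \left(-8\right) \left(-4\right) = \frac{-2 - 3}{-2} \left(-8\right) \left(-4\right) = \left(- \frac{1}{2}\right) \left(-5\right) \left(-8\right) \left(-4\right) = \frac{5}{2} \left(-8\right) \left(-4\right) = \left(-20\right) \left(-4\right) = 80$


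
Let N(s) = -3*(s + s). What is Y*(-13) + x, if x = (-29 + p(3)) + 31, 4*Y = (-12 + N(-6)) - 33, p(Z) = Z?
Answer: 137/4 ≈ 34.250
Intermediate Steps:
N(s) = -6*s
Y = -9/4 (Y = ((-12 - 6*(-6)) - 33)/4 = ((-12 + 36) - 33)/4 = (24 - 33)/4 = (¼)*(-9) = -9/4 ≈ -2.2500)
x = 5 (x = (-29 + 3) + 31 = -26 + 31 = 5)
Y*(-13) + x = -9/4*(-13) + 5 = 117/4 + 5 = 137/4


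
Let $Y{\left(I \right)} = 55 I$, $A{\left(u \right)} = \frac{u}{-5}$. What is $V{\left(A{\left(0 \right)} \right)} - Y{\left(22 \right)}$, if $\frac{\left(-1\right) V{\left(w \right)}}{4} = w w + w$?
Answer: $-1210$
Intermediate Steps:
$A{\left(u \right)} = - \frac{u}{5}$ ($A{\left(u \right)} = u \left(- \frac{1}{5}\right) = - \frac{u}{5}$)
$V{\left(w \right)} = - 4 w - 4 w^{2}$ ($V{\left(w \right)} = - 4 \left(w w + w\right) = - 4 \left(w^{2} + w\right) = - 4 \left(w + w^{2}\right) = - 4 w - 4 w^{2}$)
$V{\left(A{\left(0 \right)} \right)} - Y{\left(22 \right)} = - 4 \left(\left(- \frac{1}{5}\right) 0\right) \left(1 - 0\right) - 55 \cdot 22 = \left(-4\right) 0 \left(1 + 0\right) - 1210 = \left(-4\right) 0 \cdot 1 - 1210 = 0 - 1210 = -1210$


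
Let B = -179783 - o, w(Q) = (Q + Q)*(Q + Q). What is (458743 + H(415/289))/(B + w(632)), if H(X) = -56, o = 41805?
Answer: 458687/1376108 ≈ 0.33332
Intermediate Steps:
w(Q) = 4*Q**2 (w(Q) = (2*Q)*(2*Q) = 4*Q**2)
B = -221588 (B = -179783 - 1*41805 = -179783 - 41805 = -221588)
(458743 + H(415/289))/(B + w(632)) = (458743 - 56)/(-221588 + 4*632**2) = 458687/(-221588 + 4*399424) = 458687/(-221588 + 1597696) = 458687/1376108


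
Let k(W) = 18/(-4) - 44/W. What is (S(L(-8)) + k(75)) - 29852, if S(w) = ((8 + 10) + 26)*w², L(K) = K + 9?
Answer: -4471963/150 ≈ -29813.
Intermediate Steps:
k(W) = -9/2 - 44/W (k(W) = 18*(-¼) - 44/W = -9/2 - 44/W)
L(K) = 9 + K
S(w) = 44*w² (S(w) = (18 + 26)*w² = 44*w²)
(S(L(-8)) + k(75)) - 29852 = (44*(9 - 8)² + (-9/2 - 44/75)) - 29852 = (44*1² + (-9/2 - 44*1/75)) - 29852 = (44*1 + (-9/2 - 44/75)) - 29852 = (44 - 763/150) - 29852 = 5837/150 - 29852 = -4471963/150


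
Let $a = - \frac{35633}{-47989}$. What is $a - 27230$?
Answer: $- \frac{1306704837}{47989} \approx -27229.0$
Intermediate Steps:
$a = \frac{35633}{47989}$ ($a = \left(-35633\right) \left(- \frac{1}{47989}\right) = \frac{35633}{47989} \approx 0.74252$)
$a - 27230 = \frac{35633}{47989} - 27230 = - \frac{1306704837}{47989}$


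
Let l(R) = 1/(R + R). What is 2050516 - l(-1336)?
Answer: 5478978753/2672 ≈ 2.0505e+6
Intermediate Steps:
l(R) = 1/(2*R)
2050516 - l(-1336) = 2050516 - 1/(2*(-1336)) = 2050516 - (-1)/(2*1336) = 2050516 - 1*(-1/2672) = 2050516 + 1/2672 = 5478978753/2672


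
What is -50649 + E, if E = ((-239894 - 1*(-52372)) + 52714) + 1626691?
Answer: 1441234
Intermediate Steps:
E = 1491883 (E = ((-239894 + 52372) + 52714) + 1626691 = (-187522 + 52714) + 1626691 = -134808 + 1626691 = 1491883)
-50649 + E = -50649 + 1491883 = 1441234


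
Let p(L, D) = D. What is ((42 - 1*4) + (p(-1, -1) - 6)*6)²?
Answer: 16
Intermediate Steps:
((42 - 1*4) + (p(-1, -1) - 6)*6)² = ((42 - 1*4) + (-1 - 6)*6)² = ((42 - 4) - 7*6)² = (38 - 42)² = (-4)² = 16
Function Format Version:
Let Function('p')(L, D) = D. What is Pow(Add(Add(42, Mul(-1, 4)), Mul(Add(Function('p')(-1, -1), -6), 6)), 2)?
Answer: 16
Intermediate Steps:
Pow(Add(Add(42, Mul(-1, 4)), Mul(Add(Function('p')(-1, -1), -6), 6)), 2) = Pow(Add(Add(42, Mul(-1, 4)), Mul(Add(-1, -6), 6)), 2) = Pow(Add(Add(42, -4), Mul(-7, 6)), 2) = Pow(Add(38, -42), 2) = Pow(-4, 2) = 16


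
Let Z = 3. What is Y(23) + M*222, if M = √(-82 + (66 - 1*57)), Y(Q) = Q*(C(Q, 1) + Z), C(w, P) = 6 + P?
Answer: 230 + 222*I*√73 ≈ 230.0 + 1896.8*I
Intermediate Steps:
Y(Q) = 10*Q (Y(Q) = Q*((6 + 1) + 3) = Q*(7 + 3) = Q*10 = 10*Q)
M = I*√73 (M = √(-82 + (66 - 57)) = √(-82 + 9) = √(-73) = I*√73 ≈ 8.544*I)
Y(23) + M*222 = 10*23 + (I*√73)*222 = 230 + 222*I*√73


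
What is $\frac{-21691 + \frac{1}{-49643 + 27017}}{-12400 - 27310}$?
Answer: $\frac{490780567}{898478460} \approx 0.54624$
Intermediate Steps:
$\frac{-21691 + \frac{1}{-49643 + 27017}}{-12400 - 27310} = \frac{-21691 + \frac{1}{-22626}}{-39710} = \left(-21691 - \frac{1}{22626}\right) \left(- \frac{1}{39710}\right) = \left(- \frac{490780567}{22626}\right) \left(- \frac{1}{39710}\right) = \frac{490780567}{898478460}$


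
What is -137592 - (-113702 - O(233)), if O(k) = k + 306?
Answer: -23351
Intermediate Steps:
O(k) = 306 + k
-137592 - (-113702 - O(233)) = -137592 - (-113702 - (306 + 233)) = -137592 - (-113702 - 1*539) = -137592 - (-113702 - 539) = -137592 - 1*(-114241) = -137592 + 114241 = -23351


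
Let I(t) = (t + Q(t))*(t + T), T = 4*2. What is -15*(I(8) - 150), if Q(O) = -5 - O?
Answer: 3450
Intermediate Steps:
T = 8
I(t) = -40 - 5*t (I(t) = (t + (-5 - t))*(t + 8) = -5*(8 + t) = -40 - 5*t)
-15*(I(8) - 150) = -15*((-40 - 5*8) - 150) = -15*((-40 - 40) - 150) = -15*(-80 - 150) = -15*(-230) = 3450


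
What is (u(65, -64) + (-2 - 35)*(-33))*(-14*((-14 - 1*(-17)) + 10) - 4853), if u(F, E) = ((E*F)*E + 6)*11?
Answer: -14752182445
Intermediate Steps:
u(F, E) = 66 + 11*F*E**2 (u(F, E) = (F*E**2 + 6)*11 = (6 + F*E**2)*11 = 66 + 11*F*E**2)
(u(65, -64) + (-2 - 35)*(-33))*(-14*((-14 - 1*(-17)) + 10) - 4853) = ((66 + 11*65*(-64)**2) + (-2 - 35)*(-33))*(-14*((-14 - 1*(-17)) + 10) - 4853) = ((66 + 11*65*4096) - 37*(-33))*(-14*((-14 + 17) + 10) - 4853) = ((66 + 2928640) + 1221)*(-14*(3 + 10) - 4853) = (2928706 + 1221)*(-14*13 - 4853) = 2929927*(-182 - 4853) = 2929927*(-5035) = -14752182445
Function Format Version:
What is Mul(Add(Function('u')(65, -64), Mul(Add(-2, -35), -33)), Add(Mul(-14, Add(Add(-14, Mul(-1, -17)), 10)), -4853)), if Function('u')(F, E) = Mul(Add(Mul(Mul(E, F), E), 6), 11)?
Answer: -14752182445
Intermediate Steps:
Function('u')(F, E) = Add(66, Mul(11, F, Pow(E, 2))) (Function('u')(F, E) = Mul(Add(Mul(F, Pow(E, 2)), 6), 11) = Mul(Add(6, Mul(F, Pow(E, 2))), 11) = Add(66, Mul(11, F, Pow(E, 2))))
Mul(Add(Function('u')(65, -64), Mul(Add(-2, -35), -33)), Add(Mul(-14, Add(Add(-14, Mul(-1, -17)), 10)), -4853)) = Mul(Add(Add(66, Mul(11, 65, Pow(-64, 2))), Mul(Add(-2, -35), -33)), Add(Mul(-14, Add(Add(-14, Mul(-1, -17)), 10)), -4853)) = Mul(Add(Add(66, Mul(11, 65, 4096)), Mul(-37, -33)), Add(Mul(-14, Add(Add(-14, 17), 10)), -4853)) = Mul(Add(Add(66, 2928640), 1221), Add(Mul(-14, Add(3, 10)), -4853)) = Mul(Add(2928706, 1221), Add(Mul(-14, 13), -4853)) = Mul(2929927, Add(-182, -4853)) = Mul(2929927, -5035) = -14752182445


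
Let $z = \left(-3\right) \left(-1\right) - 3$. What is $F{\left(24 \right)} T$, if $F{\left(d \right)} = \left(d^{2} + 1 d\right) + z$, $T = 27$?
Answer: $16200$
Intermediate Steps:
$z = 0$ ($z = 3 - 3 = 0$)
$F{\left(d \right)} = d + d^{2}$ ($F{\left(d \right)} = \left(d^{2} + 1 d\right) + 0 = \left(d^{2} + d\right) + 0 = \left(d + d^{2}\right) + 0 = d + d^{2}$)
$F{\left(24 \right)} T = 24 \left(1 + 24\right) 27 = 24 \cdot 25 \cdot 27 = 600 \cdot 27 = 16200$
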